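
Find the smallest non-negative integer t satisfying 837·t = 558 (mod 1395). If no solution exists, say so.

4

gcd(837, 1395) = 279, and 279 | 558, so solutions exist.
Divide through by 279: 3·t mod 5 = 2.
3⁻¹ ≡ 2 (mod 5).
t ≡ 2·2 ≡ 4 (mod 5).
The smallest non-negative solution is t = 4.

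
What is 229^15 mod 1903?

Compute successive squares:
229^1 ≡ 229 (mod 1903)
229^2 ≡ 229^2 = 52441 ≡ 1060 (mod 1903)
229^4 ≡ 1060^2 = 1123600 ≡ 830 (mod 1903)
229^8 ≡ 830^2 = 688900 ≡ 14 (mod 1903)
229^15 = 229^8 × 229^4 × 229^2 × 229^1 ≡ 14 × 830 × 1060 × 229 (mod 1903).
Accumulate the product:
14 × 830 = 11620 ≡ 202
202 × 1060 = 214120 ≡ 984
984 × 229 = 225336 ≡ 782

782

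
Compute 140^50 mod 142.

Using repeated squaring:
50 in binary is 110010, i.e. 50 = 32 + 16 + 2.
140^1 ≡ 140 (mod 142)
140^2 ≡ 140^2 = 19600 ≡ 4 (mod 142)
140^4 ≡ 4^2 = 16 (mod 142)
140^8 ≡ 16^2 = 256 ≡ 114 (mod 142)
140^16 ≡ 114^2 = 12996 ≡ 74 (mod 142)
140^32 ≡ 74^2 = 5476 ≡ 80 (mod 142)
140^50 = 140^32 * 140^16 * 140^2 ≡ 80 * 74 * 4 (mod 142).
Accumulate the product:
80 * 74 = 5920 ≡ 98
98 * 4 = 392 ≡ 108

108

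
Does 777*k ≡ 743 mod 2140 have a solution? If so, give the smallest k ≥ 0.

gcd(777, 2140) = 1, so a unique solution mod 2140 exists.
777⁻¹ ≡ 493 (mod 2140).
k ≡ 493*743 ≡ 359 (mod 2140).

359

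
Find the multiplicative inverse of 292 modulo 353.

By the extended Euclidean algorithm:
353 = 1*292 + 61
292 = 4*61 + 48
61 = 1*48 + 13
48 = 3*13 + 9
13 = 1*9 + 4
9 = 2*4 + 1
4 = 4*1 + 0
gcd(292, 353) = 1, so the inverse exists.
Bézout: 1 = −67*353 + 81*292.
So 292⁻¹ ≡ 81 (mod 353).

81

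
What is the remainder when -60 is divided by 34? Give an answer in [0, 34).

8

-60 = -2·34 + 8, so -60 ≡ 8 (mod 34).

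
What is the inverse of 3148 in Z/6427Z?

By the extended Euclidean algorithm:
6427 = 2×3148 + 131
3148 = 24×131 + 4
131 = 32×4 + 3
4 = 1×3 + 1
3 = 3×1 + 0
gcd(3148, 6427) = 1, so the inverse exists.
Bézout: 1 = −793×6427 + 1619×3148.
So 3148⁻¹ ≡ 1619 (mod 6427).

1619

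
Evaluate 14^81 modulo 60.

14^1 ≡ 14 (mod 60)
14^2 ≡ 14^2 = 196 ≡ 16 (mod 60)
14^4 ≡ 16^2 = 256 ≡ 16 (mod 60)
14^8 ≡ 16^2 = 256 ≡ 16 (mod 60)
14^16 ≡ 16^2 = 256 ≡ 16 (mod 60)
14^32 ≡ 16^2 = 256 ≡ 16 (mod 60)
14^64 ≡ 16^2 = 256 ≡ 16 (mod 60)
14^81 = 14^64 * 14^16 * 14^1 ≡ 16 * 16 * 14 (mod 60).
Accumulate the product:
16 * 16 = 256 ≡ 16
16 * 14 = 224 ≡ 44

44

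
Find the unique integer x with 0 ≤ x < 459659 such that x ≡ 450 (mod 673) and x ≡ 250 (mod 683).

13910

673⁻¹ mod 683: 673·478 ≡ 1 (mod 683), so 673⁻¹ ≡ 478.
x = 450 + 673·((250 − 450)·478 mod 683) = 450 + 673·20 = 13910.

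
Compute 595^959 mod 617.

460

Compute successive squares:
959 in binary is 1110111111, i.e. 959 = 512 + 256 + 128 + 32 + 16 + 8 + 4 + 2 + 1.
595^1 ≡ 595 (mod 617)
595^2 ≡ 595^2 = 354025 ≡ 484 (mod 617)
595^4 ≡ 484^2 = 234256 ≡ 413 (mod 617)
595^8 ≡ 413^2 = 170569 ≡ 277 (mod 617)
595^16 ≡ 277^2 = 76729 ≡ 221 (mod 617)
595^32 ≡ 221^2 = 48841 ≡ 98 (mod 617)
595^64 ≡ 98^2 = 9604 ≡ 349 (mod 617)
595^128 ≡ 349^2 = 121801 ≡ 252 (mod 617)
595^256 ≡ 252^2 = 63504 ≡ 570 (mod 617)
595^512 ≡ 570^2 = 324900 ≡ 358 (mod 617)
595^959 = 595^512 × 595^256 × 595^128 × 595^32 × 595^16 × 595^8 × 595^4 × 595^2 × 595^1 ≡ 358 × 570 × 252 × 98 × 221 × 277 × 413 × 484 × 595 (mod 617).
Accumulate the product:
358 × 570 = 204060 ≡ 450
450 × 252 = 113400 ≡ 489
489 × 98 = 47922 ≡ 413
413 × 221 = 91273 ≡ 574
574 × 277 = 158998 ≡ 429
429 × 413 = 177177 ≡ 98
98 × 484 = 47432 ≡ 540
540 × 595 = 321300 ≡ 460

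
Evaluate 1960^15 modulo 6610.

640

By square-and-multiply:
15 in binary is 1111, i.e. 15 = 8 + 4 + 2 + 1.
1960^1 ≡ 1960 (mod 6610)
1960^2 ≡ 1960^2 = 3841600 ≡ 1190 (mod 6610)
1960^4 ≡ 1190^2 = 1416100 ≡ 1560 (mod 6610)
1960^8 ≡ 1560^2 = 2433600 ≡ 1120 (mod 6610)
1960^15 = 1960^8 * 1960^4 * 1960^2 * 1960^1 ≡ 1120 * 1560 * 1190 * 1960 (mod 6610).
Accumulate the product:
1120 * 1560 = 1747200 ≡ 2160
2160 * 1190 = 2570400 ≡ 5720
5720 * 1960 = 11211200 ≡ 640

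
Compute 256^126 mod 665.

1

Compute successive squares:
126 in binary is 1111110, i.e. 126 = 64 + 32 + 16 + 8 + 4 + 2.
256^1 ≡ 256 (mod 665)
256^2 ≡ 256^2 = 65536 ≡ 366 (mod 665)
256^4 ≡ 366^2 = 133956 ≡ 291 (mod 665)
256^8 ≡ 291^2 = 84681 ≡ 226 (mod 665)
256^16 ≡ 226^2 = 51076 ≡ 536 (mod 665)
256^32 ≡ 536^2 = 287296 ≡ 16 (mod 665)
256^64 ≡ 16^2 = 256 (mod 665)
256^126 = 256^64 × 256^32 × 256^16 × 256^8 × 256^4 × 256^2 ≡ 256 × 16 × 536 × 226 × 291 × 366 (mod 665).
Accumulate the product:
256 × 16 = 4096 ≡ 106
106 × 536 = 56816 ≡ 291
291 × 226 = 65766 ≡ 596
596 × 291 = 173436 ≡ 536
536 × 366 = 196176 ≡ 1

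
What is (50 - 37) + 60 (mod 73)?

50 - 37 = 13
13 + 60 = 73 ≡ 0 (mod 73)

0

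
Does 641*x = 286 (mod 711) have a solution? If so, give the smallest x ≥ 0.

gcd(641, 711) = 1, so a unique solution mod 711 exists.
641⁻¹ ≡ 518 (mod 711).
x ≡ 518*286 ≡ 260 (mod 711).

260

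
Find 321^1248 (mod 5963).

Compute successive squares:
1248 in binary is 10011100000, i.e. 1248 = 1024 + 128 + 64 + 32.
321^1 ≡ 321 (mod 5963)
321^2 ≡ 321^2 = 103041 ≡ 1670 (mod 5963)
321^4 ≡ 1670^2 = 2788900 ≡ 4179 (mod 5963)
321^8 ≡ 4179^2 = 17464041 ≡ 4377 (mod 5963)
321^16 ≡ 4377^2 = 19158129 ≡ 4973 (mod 5963)
321^32 ≡ 4973^2 = 24730729 ≡ 2168 (mod 5963)
321^64 ≡ 2168^2 = 4700224 ≡ 1380 (mod 5963)
321^128 ≡ 1380^2 = 1904400 ≡ 2203 (mod 5963)
321^256 ≡ 2203^2 = 4853209 ≡ 5290 (mod 5963)
321^512 ≡ 5290^2 = 27984100 ≡ 5704 (mod 5963)
321^1024 ≡ 5704^2 = 32535616 ≡ 1488 (mod 5963)
321^1248 = 321^1024 · 321^128 · 321^64 · 321^32 ≡ 1488 · 2203 · 1380 · 2168 (mod 5963).
Accumulate the product:
1488 · 2203 = 3278064 ≡ 4377
4377 · 1380 = 6040260 ≡ 5704
5704 · 2168 = 12366272 ≡ 4973

4973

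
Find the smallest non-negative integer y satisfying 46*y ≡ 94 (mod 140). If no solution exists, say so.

gcd(46, 140) = 2, and 2 | 94, so solutions exist.
Divide through by 2: 23*y ≡ 47 (mod 70).
23⁻¹ ≡ 67 (mod 70).
y ≡ 67*47 ≡ 69 (mod 70).
The smallest non-negative solution is y = 69.

69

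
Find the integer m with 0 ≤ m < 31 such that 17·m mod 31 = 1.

11

31 = 1·17 + 14
17 = 1·14 + 3
14 = 4·3 + 2
3 = 1·2 + 1
2 = 2·1 + 0
gcd(17, 31) = 1, so the inverse exists.
Back-substitute for 1:
1 = 1·3 − 1·2
  = −1·14 + 5·3
  = 5·17 − 6·14
  = −6·31 + 11·17
So 17⁻¹ ≡ 11 (mod 31).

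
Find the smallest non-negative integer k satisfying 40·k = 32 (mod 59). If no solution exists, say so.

gcd(40, 59) = 1, so a unique solution mod 59 exists.
40⁻¹ ≡ 31 (mod 59).
k ≡ 31·32 ≡ 48 (mod 59).

48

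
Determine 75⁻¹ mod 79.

59

Apply the Euclidean algorithm and back-substitute:
79 = 1×75 + 4
75 = 18×4 + 3
4 = 1×3 + 1
3 = 3×1 + 0
gcd(75, 79) = 1, so the inverse exists.
Back-substitute for 1:
1 = 1×4 − 1×3
  = −1×75 + 19×4
  = 19×79 − 20×75
So 75⁻¹ ≡ −20 ≡ 59 (mod 79).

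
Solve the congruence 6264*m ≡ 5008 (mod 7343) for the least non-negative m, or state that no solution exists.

gcd(6264, 7343) = 1, so a unique solution mod 7343 exists.
6264⁻¹ ≡ 1014 (mod 7343).
m ≡ 1014*5008 ≡ 4099 (mod 7343).

4099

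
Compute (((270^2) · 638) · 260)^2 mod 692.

(270)^2 ≡ 240 (mod 692)
240 · 638 = 153120 ≡ 188 (mod 692)
188 · 260 = 48880 ≡ 440 (mod 692)
(440)^2 ≡ 532 (mod 692)

532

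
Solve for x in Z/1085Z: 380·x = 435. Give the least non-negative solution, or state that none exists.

4

gcd(380, 1085) = 5, and 5 | 435, so solutions exist.
Divide through by 5: 76·x mod 217 = 87.
76⁻¹ ≡ 20 (mod 217).
x ≡ 20·87 ≡ 4 (mod 217).
The smallest non-negative solution is x = 4.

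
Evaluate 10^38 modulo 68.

Using repeated squaring:
38 in binary is 100110, i.e. 38 = 32 + 4 + 2.
10^1 ≡ 10 (mod 68)
10^2 ≡ 10^2 = 100 ≡ 32 (mod 68)
10^4 ≡ 32^2 = 1024 ≡ 4 (mod 68)
10^8 ≡ 4^2 = 16 (mod 68)
10^16 ≡ 16^2 = 256 ≡ 52 (mod 68)
10^32 ≡ 52^2 = 2704 ≡ 52 (mod 68)
10^38 = 10^32 · 10^4 · 10^2 ≡ 52 · 4 · 32 (mod 68).
Accumulate the product:
52 · 4 = 208 ≡ 4
4 · 32 = 128 ≡ 60

60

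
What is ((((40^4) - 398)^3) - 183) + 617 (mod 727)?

442

(40)^4 ≡ 233 (mod 727)
233 - 398 = -165 ≡ 562 (mod 727)
(562)^3 ≡ 8 (mod 727)
8 - 183 = -175 ≡ 552 (mod 727)
552 + 617 = 1169 ≡ 442 (mod 727)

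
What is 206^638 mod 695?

Using repeated squaring:
638 in binary is 1001111110, i.e. 638 = 512 + 64 + 32 + 16 + 8 + 4 + 2.
206^1 ≡ 206 (mod 695)
206^2 ≡ 206^2 = 42436 ≡ 41 (mod 695)
206^4 ≡ 41^2 = 1681 ≡ 291 (mod 695)
206^8 ≡ 291^2 = 84681 ≡ 586 (mod 695)
206^16 ≡ 586^2 = 343396 ≡ 66 (mod 695)
206^32 ≡ 66^2 = 4356 ≡ 186 (mod 695)
206^64 ≡ 186^2 = 34596 ≡ 541 (mod 695)
206^128 ≡ 541^2 = 292681 ≡ 86 (mod 695)
206^256 ≡ 86^2 = 7396 ≡ 446 (mod 695)
206^512 ≡ 446^2 = 198916 ≡ 146 (mod 695)
206^638 = 206^512 * 206^64 * 206^32 * 206^16 * 206^8 * 206^4 * 206^2 ≡ 146 * 541 * 186 * 66 * 586 * 291 * 41 (mod 695).
Accumulate the product:
146 * 541 = 78986 ≡ 451
451 * 186 = 83886 ≡ 486
486 * 66 = 32076 ≡ 106
106 * 586 = 62116 ≡ 261
261 * 291 = 75951 ≡ 196
196 * 41 = 8036 ≡ 391

391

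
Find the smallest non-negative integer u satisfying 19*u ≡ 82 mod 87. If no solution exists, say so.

73

gcd(19, 87) = 1, so a unique solution mod 87 exists.
19⁻¹ ≡ 55 (mod 87).
u ≡ 55*82 ≡ 73 (mod 87).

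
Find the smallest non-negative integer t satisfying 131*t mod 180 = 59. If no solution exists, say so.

gcd(131, 180) = 1, so a unique solution mod 180 exists.
131⁻¹ ≡ 11 (mod 180).
t ≡ 11*59 ≡ 109 (mod 180).

109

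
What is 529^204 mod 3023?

204 in binary is 11001100, i.e. 204 = 128 + 64 + 8 + 4.
529^1 ≡ 529 (mod 3023)
529^2 ≡ 529^2 = 279841 ≡ 1725 (mod 3023)
529^4 ≡ 1725^2 = 2975625 ≡ 993 (mod 3023)
529^8 ≡ 993^2 = 986049 ≡ 551 (mod 3023)
529^16 ≡ 551^2 = 303601 ≡ 1301 (mod 3023)
529^32 ≡ 1301^2 = 1692601 ≡ 2744 (mod 3023)
529^64 ≡ 2744^2 = 7529536 ≡ 2266 (mod 3023)
529^128 ≡ 2266^2 = 5134756 ≡ 1702 (mod 3023)
529^204 = 529^128 · 529^64 · 529^8 · 529^4 ≡ 1702 · 2266 · 551 · 993 (mod 3023).
Accumulate the product:
1702 · 2266 = 3856732 ≡ 2407
2407 · 551 = 1326257 ≡ 2183
2183 · 993 = 2167719 ≡ 228

228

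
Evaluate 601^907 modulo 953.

Using repeated squaring:
601^1 ≡ 601 (mod 953)
601^2 ≡ 601^2 = 361201 ≡ 14 (mod 953)
601^4 ≡ 14^2 = 196 (mod 953)
601^8 ≡ 196^2 = 38416 ≡ 296 (mod 953)
601^16 ≡ 296^2 = 87616 ≡ 893 (mod 953)
601^32 ≡ 893^2 = 797449 ≡ 741 (mod 953)
601^64 ≡ 741^2 = 549081 ≡ 153 (mod 953)
601^128 ≡ 153^2 = 23409 ≡ 537 (mod 953)
601^256 ≡ 537^2 = 288369 ≡ 563 (mod 953)
601^512 ≡ 563^2 = 316969 ≡ 573 (mod 953)
601^907 = 601^512 * 601^256 * 601^128 * 601^8 * 601^2 * 601^1 ≡ 573 * 563 * 537 * 296 * 14 * 601 (mod 953).
Accumulate the product:
573 * 563 = 322599 ≡ 485
485 * 537 = 260445 ≡ 276
276 * 296 = 81696 ≡ 691
691 * 14 = 9674 ≡ 144
144 * 601 = 86544 ≡ 774

774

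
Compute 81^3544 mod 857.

755

81^1 ≡ 81 (mod 857)
81^2 ≡ 81^2 = 6561 ≡ 562 (mod 857)
81^4 ≡ 562^2 = 315844 ≡ 468 (mod 857)
81^8 ≡ 468^2 = 219024 ≡ 489 (mod 857)
81^16 ≡ 489^2 = 239121 ≡ 18 (mod 857)
81^32 ≡ 18^2 = 324 (mod 857)
81^64 ≡ 324^2 = 104976 ≡ 422 (mod 857)
81^128 ≡ 422^2 = 178084 ≡ 685 (mod 857)
81^256 ≡ 685^2 = 469225 ≡ 446 (mod 857)
81^512 ≡ 446^2 = 198916 ≡ 92 (mod 857)
81^1024 ≡ 92^2 = 8464 ≡ 751 (mod 857)
81^2048 ≡ 751^2 = 564001 ≡ 95 (mod 857)
81^3544 = 81^2048 * 81^1024 * 81^256 * 81^128 * 81^64 * 81^16 * 81^8 ≡ 95 * 751 * 446 * 685 * 422 * 18 * 489 (mod 857).
Accumulate the product:
95 * 751 = 71345 ≡ 214
214 * 446 = 95444 ≡ 317
317 * 685 = 217145 ≡ 324
324 * 422 = 136728 ≡ 465
465 * 18 = 8370 ≡ 657
657 * 489 = 321273 ≡ 755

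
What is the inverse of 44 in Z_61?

61 = 1*44 + 17
44 = 2*17 + 10
17 = 1*10 + 7
10 = 1*7 + 3
7 = 2*3 + 1
3 = 3*1 + 0
gcd(44, 61) = 1, so the inverse exists.
Bézout: 1 = 13*61 − 18*44.
So 44⁻¹ ≡ −18 ≡ 43 (mod 61).

43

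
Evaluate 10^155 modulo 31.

Using repeated squaring:
155 in binary is 10011011, i.e. 155 = 128 + 16 + 8 + 2 + 1.
10^1 ≡ 10 (mod 31)
10^2 ≡ 10^2 = 100 ≡ 7 (mod 31)
10^4 ≡ 7^2 = 49 ≡ 18 (mod 31)
10^8 ≡ 18^2 = 324 ≡ 14 (mod 31)
10^16 ≡ 14^2 = 196 ≡ 10 (mod 31)
10^32 ≡ 10^2 = 100 ≡ 7 (mod 31)
10^64 ≡ 7^2 = 49 ≡ 18 (mod 31)
10^128 ≡ 18^2 = 324 ≡ 14 (mod 31)
10^155 = 10^128 · 10^16 · 10^8 · 10^2 · 10^1 ≡ 14 · 10 · 14 · 7 · 10 (mod 31).
Accumulate the product:
14 · 10 = 140 ≡ 16
16 · 14 = 224 ≡ 7
7 · 7 = 49 ≡ 18
18 · 10 = 180 ≡ 25

25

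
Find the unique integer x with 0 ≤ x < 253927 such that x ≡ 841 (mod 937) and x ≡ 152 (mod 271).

1778

937⁻¹ mod 271: 937·212 ≡ 1 (mod 271), so 937⁻¹ ≡ 212.
x = 841 + 937·((152 − 841)·212 mod 271) = 841 + 937·1 = 1778.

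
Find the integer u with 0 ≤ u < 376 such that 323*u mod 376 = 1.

Apply the Euclidean algorithm and back-substitute:
376 = 1*323 + 53
323 = 6*53 + 5
53 = 10*5 + 3
5 = 1*3 + 2
3 = 1*2 + 1
2 = 2*1 + 0
gcd(323, 376) = 1, so the inverse exists.
Bézout: 1 = 128*376 − 149*323.
So 323⁻¹ ≡ −149 ≡ 227 (mod 376).

227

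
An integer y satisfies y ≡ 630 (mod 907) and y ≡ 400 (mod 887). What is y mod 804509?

392454

907⁻¹ mod 887: 907*754 ≡ 1 (mod 887), so 907⁻¹ ≡ 754.
y = 630 + 907*((400 − 630)*754 mod 887) = 630 + 907*432 = 392454.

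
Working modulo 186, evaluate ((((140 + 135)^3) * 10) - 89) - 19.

182

140 + 135 = 275 ≡ 89 (mod 186)
(89)^3 ≡ 29 (mod 186)
29 * 10 = 290 ≡ 104 (mod 186)
104 - 89 = 15
15 - 19 = -4 ≡ 182 (mod 186)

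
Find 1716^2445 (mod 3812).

Compute successive squares:
2445 in binary is 100110001101, i.e. 2445 = 2048 + 256 + 128 + 8 + 4 + 1.
1716^1 ≡ 1716 (mod 3812)
1716^2 ≡ 1716^2 = 2944656 ≡ 1792 (mod 3812)
1716^4 ≡ 1792^2 = 3211264 ≡ 1560 (mod 3812)
1716^8 ≡ 1560^2 = 2433600 ≡ 1544 (mod 3812)
1716^16 ≡ 1544^2 = 2383936 ≡ 1436 (mod 3812)
1716^32 ≡ 1436^2 = 2062096 ≡ 3616 (mod 3812)
1716^64 ≡ 3616^2 = 13075456 ≡ 296 (mod 3812)
1716^128 ≡ 296^2 = 87616 ≡ 3752 (mod 3812)
1716^256 ≡ 3752^2 = 14077504 ≡ 3600 (mod 3812)
1716^512 ≡ 3600^2 = 12960000 ≡ 3012 (mod 3812)
1716^1024 ≡ 3012^2 = 9072144 ≡ 3396 (mod 3812)
1716^2048 ≡ 3396^2 = 11532816 ≡ 1516 (mod 3812)
1716^2445 = 1716^2048 * 1716^256 * 1716^128 * 1716^8 * 1716^4 * 1716^1 ≡ 1516 * 3600 * 3752 * 1544 * 1560 * 1716 (mod 3812).
Accumulate the product:
1516 * 3600 = 5457600 ≡ 2628
2628 * 3752 = 9860256 ≡ 2424
2424 * 1544 = 3742656 ≡ 3084
3084 * 1560 = 4811040 ≡ 296
296 * 1716 = 507936 ≡ 940

940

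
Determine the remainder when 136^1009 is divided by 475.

136^1 ≡ 136 (mod 475)
136^2 ≡ 136^2 = 18496 ≡ 446 (mod 475)
136^4 ≡ 446^2 = 198916 ≡ 366 (mod 475)
136^8 ≡ 366^2 = 133956 ≡ 6 (mod 475)
136^16 ≡ 6^2 = 36 (mod 475)
136^32 ≡ 36^2 = 1296 ≡ 346 (mod 475)
136^64 ≡ 346^2 = 119716 ≡ 16 (mod 475)
136^128 ≡ 16^2 = 256 (mod 475)
136^256 ≡ 256^2 = 65536 ≡ 461 (mod 475)
136^512 ≡ 461^2 = 212521 ≡ 196 (mod 475)
136^1009 = 136^512 * 136^256 * 136^128 * 136^64 * 136^32 * 136^16 * 136^1 ≡ 196 * 461 * 256 * 16 * 346 * 36 * 136 (mod 475).
Accumulate the product:
196 * 461 = 90356 ≡ 106
106 * 256 = 27136 ≡ 61
61 * 16 = 976 ≡ 26
26 * 346 = 8996 ≡ 446
446 * 36 = 16056 ≡ 381
381 * 136 = 51816 ≡ 41

41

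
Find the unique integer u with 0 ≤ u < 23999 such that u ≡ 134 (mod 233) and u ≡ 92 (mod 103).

233⁻¹ mod 103: 233*42 ≡ 1 (mod 103), so 233⁻¹ ≡ 42.
u = 134 + 233*((92 − 134)*42 mod 103) = 134 + 233*90 = 21104.

21104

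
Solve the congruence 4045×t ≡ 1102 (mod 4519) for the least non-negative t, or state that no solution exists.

gcd(4045, 4519) = 1, so a unique solution mod 4519 exists.
4045⁻¹ ≡ 1554 (mod 4519).
t ≡ 1554×1102 ≡ 4326 (mod 4519).

4326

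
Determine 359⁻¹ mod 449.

444

By the extended Euclidean algorithm:
449 = 1·359 + 90
359 = 3·90 + 89
90 = 1·89 + 1
89 = 89·1 + 0
gcd(359, 449) = 1, so the inverse exists.
Back-substitute for 1:
1 = 1·90 − 1·89
  = −1·359 + 4·90
  = 4·449 − 5·359
So 359⁻¹ ≡ −5 ≡ 444 (mod 449).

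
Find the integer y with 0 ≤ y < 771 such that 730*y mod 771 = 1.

By the extended Euclidean algorithm:
771 = 1·730 + 41
730 = 17·41 + 33
41 = 1·33 + 8
33 = 4·8 + 1
8 = 8·1 + 0
gcd(730, 771) = 1, so the inverse exists.
Bézout: 1 = −89·771 + 94·730.
So 730⁻¹ ≡ 94 (mod 771).

94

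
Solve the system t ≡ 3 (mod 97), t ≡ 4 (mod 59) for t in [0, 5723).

97⁻¹ mod 59: 97*14 ≡ 1 (mod 59), so 97⁻¹ ≡ 14.
t = 3 + 97*((4 − 3)*14 mod 59) = 3 + 97*14 = 1361.
Check: 1361 mod 97 = 3, 1361 mod 59 = 4. ✓

1361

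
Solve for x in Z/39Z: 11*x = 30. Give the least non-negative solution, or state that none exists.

24

gcd(11, 39) = 1, so a unique solution mod 39 exists.
11⁻¹ ≡ 32 (mod 39).
x ≡ 32*30 ≡ 24 (mod 39).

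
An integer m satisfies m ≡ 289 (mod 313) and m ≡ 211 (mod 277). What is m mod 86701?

313⁻¹ mod 277: 313×177 ≡ 1 (mod 277), so 313⁻¹ ≡ 177.
m = 289 + 313×((211 − 289)×177 mod 277) = 289 + 313×44 = 14061.

14061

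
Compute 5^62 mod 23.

6

5^1 ≡ 5 (mod 23)
5^2 ≡ 5^2 = 25 ≡ 2 (mod 23)
5^4 ≡ 2^2 = 4 (mod 23)
5^8 ≡ 4^2 = 16 (mod 23)
5^16 ≡ 16^2 = 256 ≡ 3 (mod 23)
5^32 ≡ 3^2 = 9 (mod 23)
5^62 = 5^32 · 5^16 · 5^8 · 5^4 · 5^2 ≡ 9 · 3 · 16 · 4 · 2 (mod 23).
Accumulate the product:
9 · 3 = 27 ≡ 4
4 · 16 = 64 ≡ 18
18 · 4 = 72 ≡ 3
3 · 2 = 6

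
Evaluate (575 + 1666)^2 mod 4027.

575 + 1666 = 2241
(2241)^2 ≡ 412 (mod 4027)

412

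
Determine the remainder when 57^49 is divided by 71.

5

By square-and-multiply:
57^1 ≡ 57 (mod 71)
57^2 ≡ 57^2 = 3249 ≡ 54 (mod 71)
57^4 ≡ 54^2 = 2916 ≡ 5 (mod 71)
57^8 ≡ 5^2 = 25 (mod 71)
57^16 ≡ 25^2 = 625 ≡ 57 (mod 71)
57^32 ≡ 57^2 = 3249 ≡ 54 (mod 71)
57^49 = 57^32 * 57^16 * 57^1 ≡ 54 * 57 * 57 (mod 71).
Accumulate the product:
54 * 57 = 3078 ≡ 25
25 * 57 = 1425 ≡ 5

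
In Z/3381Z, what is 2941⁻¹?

3235

Apply the Euclidean algorithm and back-substitute:
3381 = 1*2941 + 440
2941 = 6*440 + 301
440 = 1*301 + 139
301 = 2*139 + 23
139 = 6*23 + 1
23 = 23*1 + 0
gcd(2941, 3381) = 1, so the inverse exists.
Bézout: 1 = 127*3381 − 146*2941.
So 2941⁻¹ ≡ −146 ≡ 3235 (mod 3381).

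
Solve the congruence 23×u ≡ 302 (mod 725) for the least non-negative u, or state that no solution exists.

gcd(23, 725) = 1, so a unique solution mod 725 exists.
23⁻¹ ≡ 662 (mod 725).
u ≡ 662×302 ≡ 549 (mod 725).

549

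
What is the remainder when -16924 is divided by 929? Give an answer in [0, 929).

-16924 = -19*929 + 727, so -16924 ≡ 727 (mod 929).

727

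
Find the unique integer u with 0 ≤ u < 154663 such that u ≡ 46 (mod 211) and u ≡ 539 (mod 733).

94363

211⁻¹ mod 733: 211×667 ≡ 1 (mod 733), so 211⁻¹ ≡ 667.
u = 46 + 211×((539 − 46)×667 mod 733) = 46 + 211×447 = 94363.
Check: 94363 mod 211 = 46, 94363 mod 733 = 539. ✓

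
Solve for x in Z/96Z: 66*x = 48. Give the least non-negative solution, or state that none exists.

8

gcd(66, 96) = 6, and 6 | 48, so solutions exist.
Divide through by 6: 11*x ≡ 8 (mod 16).
11⁻¹ ≡ 3 (mod 16).
x ≡ 3*8 ≡ 8 (mod 16).
The smallest non-negative solution is x = 8.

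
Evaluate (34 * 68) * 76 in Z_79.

34 * 68 = 2312 ≡ 21 (mod 79)
21 * 76 = 1596 ≡ 16 (mod 79)

16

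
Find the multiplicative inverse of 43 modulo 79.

68

79 = 1·43 + 36
43 = 1·36 + 7
36 = 5·7 + 1
7 = 7·1 + 0
gcd(43, 79) = 1, so the inverse exists.
Back-substitute for 1:
1 = 1·36 − 5·7
  = −5·43 + 6·36
  = 6·79 − 11·43
So 43⁻¹ ≡ −11 ≡ 68 (mod 79).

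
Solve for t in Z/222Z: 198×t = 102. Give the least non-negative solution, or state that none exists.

gcd(198, 222) = 6, and 6 | 102, so solutions exist.
Divide through by 6: 33×t mod 37 = 17.
33⁻¹ ≡ 9 (mod 37).
t ≡ 9×17 ≡ 5 (mod 37).
The smallest non-negative solution is t = 5.

5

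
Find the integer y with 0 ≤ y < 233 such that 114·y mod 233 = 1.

186

233 = 2*114 + 5
114 = 22*5 + 4
5 = 1*4 + 1
4 = 4*1 + 0
gcd(114, 233) = 1, so the inverse exists.
Back-substitute for 1:
1 = 1*5 − 1*4
  = −1*114 + 23*5
  = 23*233 − 47*114
So 114⁻¹ ≡ −47 ≡ 186 (mod 233).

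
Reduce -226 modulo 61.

18

-226 = -4*61 + 18, so -226 ≡ 18 (mod 61).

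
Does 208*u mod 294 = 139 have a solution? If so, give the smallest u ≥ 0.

gcd(208, 294) = 2, and 2 does not divide 139.
So the congruence has no solution.

no solution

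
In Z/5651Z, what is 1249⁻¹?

By the extended Euclidean algorithm:
5651 = 4·1249 + 655
1249 = 1·655 + 594
655 = 1·594 + 61
594 = 9·61 + 45
61 = 1·45 + 16
45 = 2·16 + 13
16 = 1·13 + 3
13 = 4·3 + 1
3 = 3·1 + 0
gcd(1249, 5651) = 1, so the inverse exists.
Back-substitute for 1:
1 = 1·13 − 4·3
  = −4·16 + 5·13
  = 5·45 − 14·16
  = −14·61 + 19·45
  = 19·594 − 185·61
  = −185·655 + 204·594
  = 204·1249 − 389·655
  = −389·5651 + 1760·1249
So 1249⁻¹ ≡ 1760 (mod 5651).

1760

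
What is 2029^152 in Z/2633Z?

2029^1 ≡ 2029 (mod 2633)
2029^2 ≡ 2029^2 = 4116841 ≡ 1462 (mod 2633)
2029^4 ≡ 1462^2 = 2137444 ≡ 2081 (mod 2633)
2029^8 ≡ 2081^2 = 4330561 ≡ 1909 (mod 2633)
2029^16 ≡ 1909^2 = 3644281 ≡ 209 (mod 2633)
2029^32 ≡ 209^2 = 43681 ≡ 1553 (mod 2633)
2029^64 ≡ 1553^2 = 2411809 ≡ 2614 (mod 2633)
2029^128 ≡ 2614^2 = 6832996 ≡ 361 (mod 2633)
2029^152 = 2029^128 * 2029^16 * 2029^8 ≡ 361 * 209 * 1909 (mod 2633).
Accumulate the product:
361 * 209 = 75449 ≡ 1725
1725 * 1909 = 3293025 ≡ 1775

1775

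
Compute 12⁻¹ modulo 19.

8

19 = 1*12 + 7
12 = 1*7 + 5
7 = 1*5 + 2
5 = 2*2 + 1
2 = 2*1 + 0
gcd(12, 19) = 1, so the inverse exists.
Back-substitute for 1:
1 = 1*5 − 2*2
  = −2*7 + 3*5
  = 3*12 − 5*7
  = −5*19 + 8*12
So 12⁻¹ ≡ 8 (mod 19).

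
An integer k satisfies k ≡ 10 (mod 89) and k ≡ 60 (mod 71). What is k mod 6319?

5172

89⁻¹ mod 71: 89×4 ≡ 1 (mod 71), so 89⁻¹ ≡ 4.
k = 10 + 89×((60 − 10)×4 mod 71) = 10 + 89×58 = 5172.
Check: 5172 mod 89 = 10, 5172 mod 71 = 60. ✓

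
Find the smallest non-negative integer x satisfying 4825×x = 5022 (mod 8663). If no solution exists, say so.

gcd(4825, 8663) = 1, so a unique solution mod 8663 exists.
4825⁻¹ ≡ 2914 (mod 8663).
x ≡ 2914×5022 ≡ 2301 (mod 8663).

2301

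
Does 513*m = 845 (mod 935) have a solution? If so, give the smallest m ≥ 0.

820

gcd(513, 935) = 1, so a unique solution mod 935 exists.
513⁻¹ ≡ 822 (mod 935).
m ≡ 822*845 ≡ 820 (mod 935).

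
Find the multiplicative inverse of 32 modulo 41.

9

By the extended Euclidean algorithm:
41 = 1·32 + 9
32 = 3·9 + 5
9 = 1·5 + 4
5 = 1·4 + 1
4 = 4·1 + 0
gcd(32, 41) = 1, so the inverse exists.
Bézout: 1 = −7·41 + 9·32.
So 32⁻¹ ≡ 9 (mod 41).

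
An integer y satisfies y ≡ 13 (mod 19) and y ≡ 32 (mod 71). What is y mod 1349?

19⁻¹ mod 71: 19×15 ≡ 1 (mod 71), so 19⁻¹ ≡ 15.
y = 13 + 19×((32 − 13)×15 mod 71) = 13 + 19×1 = 32.

32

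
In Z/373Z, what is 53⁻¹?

183

373 = 7·53 + 2
53 = 26·2 + 1
2 = 2·1 + 0
gcd(53, 373) = 1, so the inverse exists.
Back-substitute for 1:
1 = 1·53 − 26·2
  = −26·373 + 183·53
So 53⁻¹ ≡ 183 (mod 373).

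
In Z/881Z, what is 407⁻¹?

Apply the Euclidean algorithm and back-substitute:
881 = 2*407 + 67
407 = 6*67 + 5
67 = 13*5 + 2
5 = 2*2 + 1
2 = 2*1 + 0
gcd(407, 881) = 1, so the inverse exists.
Back-substitute for 1:
1 = 1*5 − 2*2
  = −2*67 + 27*5
  = 27*407 − 164*67
  = −164*881 + 355*407
So 407⁻¹ ≡ 355 (mod 881).

355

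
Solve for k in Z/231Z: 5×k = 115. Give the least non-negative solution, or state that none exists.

23

gcd(5, 231) = 1, so a unique solution mod 231 exists.
5⁻¹ ≡ 185 (mod 231).
k ≡ 185×115 ≡ 23 (mod 231).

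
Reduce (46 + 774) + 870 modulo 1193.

497

46 + 774 = 820
820 + 870 = 1690 ≡ 497 (mod 1193)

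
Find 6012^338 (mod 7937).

Compute successive squares:
6012^1 ≡ 6012 (mod 7937)
6012^2 ≡ 6012^2 = 36144144 ≡ 6983 (mod 7937)
6012^4 ≡ 6983^2 = 48762289 ≡ 5298 (mod 7937)
6012^8 ≡ 5298^2 = 28068804 ≡ 3572 (mod 7937)
6012^16 ≡ 3572^2 = 12759184 ≡ 4425 (mod 7937)
6012^32 ≡ 4425^2 = 19580625 ≡ 46 (mod 7937)
6012^64 ≡ 46^2 = 2116 (mod 7937)
6012^128 ≡ 2116^2 = 4477456 ≡ 988 (mod 7937)
6012^256 ≡ 988^2 = 976144 ≡ 7830 (mod 7937)
6012^338 = 6012^256 * 6012^64 * 6012^16 * 6012^2 ≡ 7830 * 2116 * 4425 * 6983 (mod 7937).
Accumulate the product:
7830 * 2116 = 16568280 ≡ 3761
3761 * 4425 = 16642425 ≡ 6473
6473 * 6983 = 45200959 ≡ 7681

7681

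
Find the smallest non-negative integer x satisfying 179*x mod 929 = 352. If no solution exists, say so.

gcd(179, 929) = 1, so a unique solution mod 929 exists.
179⁻¹ ≡ 519 (mod 929).
x ≡ 519*352 ≡ 604 (mod 929).

604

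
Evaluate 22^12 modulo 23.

1

Using repeated squaring:
12 in binary is 1100, i.e. 12 = 8 + 4.
22^1 ≡ 22 (mod 23)
22^2 ≡ 22^2 = 484 ≡ 1 (mod 23)
22^4 ≡ 1^2 = 1 (mod 23)
22^8 ≡ 1^2 = 1 (mod 23)
22^12 = 22^8 × 22^4 ≡ 1 × 1 (mod 23).
1 × 1 = 1 ≡ 1 (mod 23).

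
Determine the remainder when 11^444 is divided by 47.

16

Compute successive squares:
444 in binary is 110111100, i.e. 444 = 256 + 128 + 32 + 16 + 8 + 4.
11^1 ≡ 11 (mod 47)
11^2 ≡ 11^2 = 121 ≡ 27 (mod 47)
11^4 ≡ 27^2 = 729 ≡ 24 (mod 47)
11^8 ≡ 24^2 = 576 ≡ 12 (mod 47)
11^16 ≡ 12^2 = 144 ≡ 3 (mod 47)
11^32 ≡ 3^2 = 9 (mod 47)
11^64 ≡ 9^2 = 81 ≡ 34 (mod 47)
11^128 ≡ 34^2 = 1156 ≡ 28 (mod 47)
11^256 ≡ 28^2 = 784 ≡ 32 (mod 47)
11^444 = 11^256 × 11^128 × 11^32 × 11^16 × 11^8 × 11^4 ≡ 32 × 28 × 9 × 3 × 12 × 24 (mod 47).
Accumulate the product:
32 × 28 = 896 ≡ 3
3 × 9 = 27
27 × 3 = 81 ≡ 34
34 × 12 = 408 ≡ 32
32 × 24 = 768 ≡ 16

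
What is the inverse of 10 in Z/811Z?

730

811 = 81×10 + 1
10 = 10×1 + 0
gcd(10, 811) = 1, so the inverse exists.
Back-substitute for 1:
1 = 1×811 − 81×10
So 10⁻¹ ≡ −81 ≡ 730 (mod 811).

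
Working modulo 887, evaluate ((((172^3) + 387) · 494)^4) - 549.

(172)^3 ≡ 616 (mod 887)
616 + 387 = 1003 ≡ 116 (mod 887)
116 · 494 = 57304 ≡ 536 (mod 887)
(536)^4 ≡ 481 (mod 887)
481 - 549 = -68 ≡ 819 (mod 887)

819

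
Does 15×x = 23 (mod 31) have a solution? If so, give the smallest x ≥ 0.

16

gcd(15, 31) = 1, so a unique solution mod 31 exists.
15⁻¹ ≡ 29 (mod 31).
x ≡ 29×23 ≡ 16 (mod 31).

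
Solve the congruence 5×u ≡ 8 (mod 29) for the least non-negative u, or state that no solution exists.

gcd(5, 29) = 1, so a unique solution mod 29 exists.
5⁻¹ ≡ 6 (mod 29).
u ≡ 6×8 ≡ 19 (mod 29).

19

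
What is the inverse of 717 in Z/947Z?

877

947 = 1×717 + 230
717 = 3×230 + 27
230 = 8×27 + 14
27 = 1×14 + 13
14 = 1×13 + 1
13 = 13×1 + 0
gcd(717, 947) = 1, so the inverse exists.
Bézout: 1 = 53×947 − 70×717.
So 717⁻¹ ≡ −70 ≡ 877 (mod 947).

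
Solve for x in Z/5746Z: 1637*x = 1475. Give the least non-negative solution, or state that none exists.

gcd(1637, 5746) = 1, so a unique solution mod 5746 exists.
1637⁻¹ ≡ 1741 (mod 5746).
x ≡ 1741*1475 ≡ 5259 (mod 5746).

5259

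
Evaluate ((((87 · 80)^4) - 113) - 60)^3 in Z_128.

87 · 80 = 6960 ≡ 48 (mod 128)
(48)^4 ≡ 0 (mod 128)
0 - 113 = -113 ≡ 15 (mod 128)
15 - 60 = -45 ≡ 83 (mod 128)
(83)^3 ≡ 11 (mod 128)

11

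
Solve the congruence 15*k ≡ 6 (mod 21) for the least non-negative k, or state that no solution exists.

6

gcd(15, 21) = 3, and 3 | 6, so solutions exist.
Divide through by 3: 5*k = 2 (mod 7).
5⁻¹ ≡ 3 (mod 7).
k ≡ 3*2 ≡ 6 (mod 7).
The smallest non-negative solution is k = 6.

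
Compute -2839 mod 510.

221

-2839 = -6×510 + 221, so -2839 ≡ 221 (mod 510).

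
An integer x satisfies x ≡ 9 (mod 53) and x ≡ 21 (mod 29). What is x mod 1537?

804

53⁻¹ mod 29: 53·23 ≡ 1 (mod 29), so 53⁻¹ ≡ 23.
x = 9 + 53·((21 − 9)·23 mod 29) = 9 + 53·15 = 804.
Check: 804 mod 53 = 9, 804 mod 29 = 21. ✓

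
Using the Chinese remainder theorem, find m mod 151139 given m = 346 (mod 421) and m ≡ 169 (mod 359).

35710

421⁻¹ mod 359: 421×249 ≡ 1 (mod 359), so 421⁻¹ ≡ 249.
m = 346 + 421×((169 − 346)×249 mod 359) = 346 + 421×84 = 35710.
Check: 35710 mod 421 = 346, 35710 mod 359 = 169. ✓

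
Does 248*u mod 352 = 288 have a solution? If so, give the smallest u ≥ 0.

gcd(248, 352) = 8, and 8 | 288, so solutions exist.
Divide through by 8: 31*u ≡ 36 mod 44.
31⁻¹ ≡ 27 (mod 44).
u ≡ 27*36 ≡ 4 (mod 44).
The smallest non-negative solution is u = 4.

4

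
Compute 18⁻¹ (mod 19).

18

Apply the Euclidean algorithm and back-substitute:
19 = 1×18 + 1
18 = 18×1 + 0
gcd(18, 19) = 1, so the inverse exists.
Back-substitute for 1:
1 = 1×19 − 1×18
So 18⁻¹ ≡ −1 ≡ 18 (mod 19).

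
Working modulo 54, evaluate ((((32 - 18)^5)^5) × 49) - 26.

32 - 18 = 14
(14)^5 ≡ 38 (mod 54)
(38)^5 ≡ 50 (mod 54)
50 × 49 = 2450 ≡ 20 (mod 54)
20 - 26 = -6 ≡ 48 (mod 54)

48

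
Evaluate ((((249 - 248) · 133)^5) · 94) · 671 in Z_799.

235

249 - 248 = 1
1 · 133 = 133
(133)^5 ≡ 743 (mod 799)
743 · 94 = 69842 ≡ 329 (mod 799)
329 · 671 = 220759 ≡ 235 (mod 799)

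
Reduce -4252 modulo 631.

-4252 = -7*631 + 165, so -4252 ≡ 165 (mod 631).

165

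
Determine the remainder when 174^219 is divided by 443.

341

By square-and-multiply:
219 in binary is 11011011, i.e. 219 = 128 + 64 + 16 + 8 + 2 + 1.
174^1 ≡ 174 (mod 443)
174^2 ≡ 174^2 = 30276 ≡ 152 (mod 443)
174^4 ≡ 152^2 = 23104 ≡ 68 (mod 443)
174^8 ≡ 68^2 = 4624 ≡ 194 (mod 443)
174^16 ≡ 194^2 = 37636 ≡ 424 (mod 443)
174^32 ≡ 424^2 = 179776 ≡ 361 (mod 443)
174^64 ≡ 361^2 = 130321 ≡ 79 (mod 443)
174^128 ≡ 79^2 = 6241 ≡ 39 (mod 443)
174^219 = 174^128 · 174^64 · 174^16 · 174^8 · 174^2 · 174^1 ≡ 39 · 79 · 424 · 194 · 152 · 174 (mod 443).
Accumulate the product:
39 · 79 = 3081 ≡ 423
423 · 424 = 179352 ≡ 380
380 · 194 = 73720 ≡ 182
182 · 152 = 27664 ≡ 198
198 · 174 = 34452 ≡ 341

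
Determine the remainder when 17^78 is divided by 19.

7

17^1 ≡ 17 (mod 19)
17^2 ≡ 17^2 = 289 ≡ 4 (mod 19)
17^4 ≡ 4^2 = 16 (mod 19)
17^8 ≡ 16^2 = 256 ≡ 9 (mod 19)
17^16 ≡ 9^2 = 81 ≡ 5 (mod 19)
17^32 ≡ 5^2 = 25 ≡ 6 (mod 19)
17^64 ≡ 6^2 = 36 ≡ 17 (mod 19)
17^78 = 17^64 * 17^8 * 17^4 * 17^2 ≡ 17 * 9 * 16 * 4 (mod 19).
Accumulate the product:
17 * 9 = 153 ≡ 1
1 * 16 = 16
16 * 4 = 64 ≡ 7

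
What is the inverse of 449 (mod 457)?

57

457 = 1*449 + 8
449 = 56*8 + 1
8 = 8*1 + 0
gcd(449, 457) = 1, so the inverse exists.
Bézout: 1 = −56*457 + 57*449.
So 449⁻¹ ≡ 57 (mod 457).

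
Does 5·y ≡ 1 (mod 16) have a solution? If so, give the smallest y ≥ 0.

gcd(5, 16) = 1, so a unique solution mod 16 exists.
5⁻¹ ≡ 13 (mod 16).
y ≡ 13·1 ≡ 13 (mod 16).

13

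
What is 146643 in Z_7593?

146643 = 19·7593 + 2376, so 146643 ≡ 2376 (mod 7593).

2376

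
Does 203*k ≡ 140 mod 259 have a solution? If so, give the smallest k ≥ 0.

gcd(203, 259) = 7, and 7 | 140, so solutions exist.
Divide through by 7: 29*k mod 37 = 20.
29⁻¹ ≡ 23 (mod 37).
k ≡ 23*20 ≡ 16 (mod 37).
The smallest non-negative solution is k = 16.

16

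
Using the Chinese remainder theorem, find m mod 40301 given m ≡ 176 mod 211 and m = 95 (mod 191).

21487

211⁻¹ mod 191: 211*86 ≡ 1 (mod 191), so 211⁻¹ ≡ 86.
m = 176 + 211*((95 − 176)*86 mod 191) = 176 + 211*101 = 21487.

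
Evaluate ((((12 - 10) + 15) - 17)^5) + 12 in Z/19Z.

12 - 10 = 2
2 + 15 = 17
17 - 17 = 0
(0)^5 ≡ 0 (mod 19)
0 + 12 = 12

12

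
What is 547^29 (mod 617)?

70

By square-and-multiply:
29 in binary is 11101, i.e. 29 = 16 + 8 + 4 + 1.
547^1 ≡ 547 (mod 617)
547^2 ≡ 547^2 = 299209 ≡ 581 (mod 617)
547^4 ≡ 581^2 = 337561 ≡ 62 (mod 617)
547^8 ≡ 62^2 = 3844 ≡ 142 (mod 617)
547^16 ≡ 142^2 = 20164 ≡ 420 (mod 617)
547^29 = 547^16 × 547^8 × 547^4 × 547^1 ≡ 420 × 142 × 62 × 547 (mod 617).
Accumulate the product:
420 × 142 = 59640 ≡ 408
408 × 62 = 25296 ≡ 616
616 × 547 = 336952 ≡ 70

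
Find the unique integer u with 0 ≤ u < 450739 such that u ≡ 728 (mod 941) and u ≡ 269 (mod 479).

941⁻¹ mod 479: 941×169 ≡ 1 (mod 479), so 941⁻¹ ≡ 169.
u = 728 + 941×((269 − 728)×169 mod 479) = 728 + 941×27 = 26135.
Check: 26135 mod 941 = 728, 26135 mod 479 = 269. ✓

26135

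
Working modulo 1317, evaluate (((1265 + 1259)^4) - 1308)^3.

412

1265 + 1259 = 2524 ≡ 1207 (mod 1317)
(1207)^4 ≡ 427 (mod 1317)
427 - 1308 = -881 ≡ 436 (mod 1317)
(436)^3 ≡ 412 (mod 1317)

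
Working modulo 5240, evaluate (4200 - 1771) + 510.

4200 - 1771 = 2429
2429 + 510 = 2939

2939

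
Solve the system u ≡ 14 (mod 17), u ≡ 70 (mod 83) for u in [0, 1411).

983

17⁻¹ mod 83: 17·44 ≡ 1 (mod 83), so 17⁻¹ ≡ 44.
u = 14 + 17·((70 − 14)·44 mod 83) = 14 + 17·57 = 983.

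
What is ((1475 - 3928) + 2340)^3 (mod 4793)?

1475 - 3928 = -2453 ≡ 2340 (mod 4793)
2340 + 2340 = 4680
(4680)^3 ≡ 4589 (mod 4793)

4589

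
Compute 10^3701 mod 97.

7

Compute successive squares:
3701 in binary is 111001110101, i.e. 3701 = 2048 + 1024 + 512 + 64 + 32 + 16 + 4 + 1.
10^1 ≡ 10 (mod 97)
10^2 ≡ 10^2 = 100 ≡ 3 (mod 97)
10^4 ≡ 3^2 = 9 (mod 97)
10^8 ≡ 9^2 = 81 (mod 97)
10^16 ≡ 81^2 = 6561 ≡ 62 (mod 97)
10^32 ≡ 62^2 = 3844 ≡ 61 (mod 97)
10^64 ≡ 61^2 = 3721 ≡ 35 (mod 97)
10^128 ≡ 35^2 = 1225 ≡ 61 (mod 97)
10^256 ≡ 61^2 = 3721 ≡ 35 (mod 97)
10^512 ≡ 35^2 = 1225 ≡ 61 (mod 97)
10^1024 ≡ 61^2 = 3721 ≡ 35 (mod 97)
10^2048 ≡ 35^2 = 1225 ≡ 61 (mod 97)
10^3701 = 10^2048 · 10^1024 · 10^512 · 10^64 · 10^32 · 10^16 · 10^4 · 10^1 ≡ 61 · 35 · 61 · 35 · 61 · 62 · 9 · 10 (mod 97).
Accumulate the product:
61 · 35 = 2135 ≡ 1
1 · 61 = 61
61 · 35 = 2135 ≡ 1
1 · 61 = 61
61 · 62 = 3782 ≡ 96
96 · 9 = 864 ≡ 88
88 · 10 = 880 ≡ 7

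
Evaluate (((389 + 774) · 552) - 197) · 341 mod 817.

389 + 774 = 1163 ≡ 346 (mod 817)
346 · 552 = 190992 ≡ 631 (mod 817)
631 - 197 = 434
434 · 341 = 147994 ≡ 117 (mod 817)

117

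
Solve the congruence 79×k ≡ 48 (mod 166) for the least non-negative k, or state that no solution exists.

gcd(79, 166) = 1, so a unique solution mod 166 exists.
79⁻¹ ≡ 145 (mod 166).
k ≡ 145×48 ≡ 154 (mod 166).

154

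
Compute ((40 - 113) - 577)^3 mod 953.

40 - 113 = -73 ≡ 880 (mod 953)
880 - 577 = 303
(303)^3 ≡ 57 (mod 953)

57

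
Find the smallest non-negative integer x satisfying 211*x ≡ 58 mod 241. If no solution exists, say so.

gcd(211, 241) = 1, so a unique solution mod 241 exists.
211⁻¹ ≡ 8 (mod 241).
x ≡ 8*58 ≡ 223 (mod 241).

223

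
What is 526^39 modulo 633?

Compute successive squares:
39 in binary is 100111, i.e. 39 = 32 + 4 + 2 + 1.
526^1 ≡ 526 (mod 633)
526^2 ≡ 526^2 = 276676 ≡ 55 (mod 633)
526^4 ≡ 55^2 = 3025 ≡ 493 (mod 633)
526^8 ≡ 493^2 = 243049 ≡ 610 (mod 633)
526^16 ≡ 610^2 = 372100 ≡ 529 (mod 633)
526^32 ≡ 529^2 = 279841 ≡ 55 (mod 633)
526^39 = 526^32 × 526^4 × 526^2 × 526^1 ≡ 55 × 493 × 55 × 526 (mod 633).
Accumulate the product:
55 × 493 = 27115 ≡ 529
529 × 55 = 29095 ≡ 610
610 × 526 = 320860 ≡ 562

562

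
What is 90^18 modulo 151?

90^1 ≡ 90 (mod 151)
90^2 ≡ 90^2 = 8100 ≡ 97 (mod 151)
90^4 ≡ 97^2 = 9409 ≡ 47 (mod 151)
90^8 ≡ 47^2 = 2209 ≡ 95 (mod 151)
90^16 ≡ 95^2 = 9025 ≡ 116 (mod 151)
90^18 = 90^16 × 90^2 ≡ 116 × 97 (mod 151).
116 × 97 = 11252 ≡ 78 (mod 151).

78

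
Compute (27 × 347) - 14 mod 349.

281

27 × 347 = 9369 ≡ 295 (mod 349)
295 - 14 = 281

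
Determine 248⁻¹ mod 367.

37

367 = 1*248 + 119
248 = 2*119 + 10
119 = 11*10 + 9
10 = 1*9 + 1
9 = 9*1 + 0
gcd(248, 367) = 1, so the inverse exists.
Back-substitute for 1:
1 = 1*10 − 1*9
  = −1*119 + 12*10
  = 12*248 − 25*119
  = −25*367 + 37*248
So 248⁻¹ ≡ 37 (mod 367).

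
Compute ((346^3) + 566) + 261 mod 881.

(346)^3 ≡ 640 (mod 881)
640 + 566 = 1206 ≡ 325 (mod 881)
325 + 261 = 586

586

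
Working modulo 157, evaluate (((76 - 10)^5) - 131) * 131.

76 - 10 = 66
(66)^5 ≡ 96 (mod 157)
96 - 131 = -35 ≡ 122 (mod 157)
122 * 131 = 15982 ≡ 125 (mod 157)

125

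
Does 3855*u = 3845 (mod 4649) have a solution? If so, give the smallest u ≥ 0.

gcd(3855, 4649) = 1, so a unique solution mod 4649 exists.
3855⁻¹ ≡ 3800 (mod 4649).
u ≡ 3800*3845 ≡ 3842 (mod 4649).

3842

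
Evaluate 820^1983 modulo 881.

317

By square-and-multiply:
1983 in binary is 11110111111, i.e. 1983 = 1024 + 512 + 256 + 128 + 32 + 16 + 8 + 4 + 2 + 1.
820^1 ≡ 820 (mod 881)
820^2 ≡ 820^2 = 672400 ≡ 197 (mod 881)
820^4 ≡ 197^2 = 38809 ≡ 45 (mod 881)
820^8 ≡ 45^2 = 2025 ≡ 263 (mod 881)
820^16 ≡ 263^2 = 69169 ≡ 451 (mod 881)
820^32 ≡ 451^2 = 203401 ≡ 771 (mod 881)
820^64 ≡ 771^2 = 594441 ≡ 647 (mod 881)
820^128 ≡ 647^2 = 418609 ≡ 134 (mod 881)
820^256 ≡ 134^2 = 17956 ≡ 336 (mod 881)
820^512 ≡ 336^2 = 112896 ≡ 128 (mod 881)
820^1024 ≡ 128^2 = 16384 ≡ 526 (mod 881)
820^1983 = 820^1024 * 820^512 * 820^256 * 820^128 * 820^32 * 820^16 * 820^8 * 820^4 * 820^2 * 820^1 ≡ 526 * 128 * 336 * 134 * 771 * 451 * 263 * 45 * 197 * 820 (mod 881).
Accumulate the product:
526 * 128 = 67328 ≡ 372
372 * 336 = 124992 ≡ 771
771 * 134 = 103314 ≡ 237
237 * 771 = 182727 ≡ 360
360 * 451 = 162360 ≡ 256
256 * 263 = 67328 ≡ 372
372 * 45 = 16740 ≡ 1
1 * 197 = 197
197 * 820 = 161540 ≡ 317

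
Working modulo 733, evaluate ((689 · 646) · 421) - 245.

209

689 · 646 = 445094 ≡ 163 (mod 733)
163 · 421 = 68623 ≡ 454 (mod 733)
454 - 245 = 209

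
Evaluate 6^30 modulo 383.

133

6^1 ≡ 6 (mod 383)
6^2 ≡ 6^2 = 36 (mod 383)
6^4 ≡ 36^2 = 1296 ≡ 147 (mod 383)
6^8 ≡ 147^2 = 21609 ≡ 161 (mod 383)
6^16 ≡ 161^2 = 25921 ≡ 260 (mod 383)
6^30 = 6^16 · 6^8 · 6^4 · 6^2 ≡ 260 · 161 · 147 · 36 (mod 383).
Accumulate the product:
260 · 161 = 41860 ≡ 113
113 · 147 = 16611 ≡ 142
142 · 36 = 5112 ≡ 133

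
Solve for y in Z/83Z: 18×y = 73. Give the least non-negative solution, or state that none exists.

64

gcd(18, 83) = 1, so a unique solution mod 83 exists.
18⁻¹ ≡ 60 (mod 83).
y ≡ 60×73 ≡ 64 (mod 83).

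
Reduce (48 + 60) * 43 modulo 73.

48 + 60 = 108 ≡ 35 (mod 73)
35 * 43 = 1505 ≡ 45 (mod 73)

45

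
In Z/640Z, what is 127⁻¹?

383

By the extended Euclidean algorithm:
640 = 5*127 + 5
127 = 25*5 + 2
5 = 2*2 + 1
2 = 2*1 + 0
gcd(127, 640) = 1, so the inverse exists.
Back-substitute for 1:
1 = 1*5 − 2*2
  = −2*127 + 51*5
  = 51*640 − 257*127
So 127⁻¹ ≡ −257 ≡ 383 (mod 640).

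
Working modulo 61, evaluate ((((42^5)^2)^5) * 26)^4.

20

(42)^5 ≡ 13 (mod 61)
(13)^2 ≡ 47 (mod 61)
(47)^5 ≡ 13 (mod 61)
13 * 26 = 338 ≡ 33 (mod 61)
(33)^4 ≡ 20 (mod 61)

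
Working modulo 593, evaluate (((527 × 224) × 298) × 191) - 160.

23

527 × 224 = 118048 ≡ 41 (mod 593)
41 × 298 = 12218 ≡ 358 (mod 593)
358 × 191 = 68378 ≡ 183 (mod 593)
183 - 160 = 23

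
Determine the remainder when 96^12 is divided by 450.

216

By square-and-multiply:
12 in binary is 1100, i.e. 12 = 8 + 4.
96^1 ≡ 96 (mod 450)
96^2 ≡ 96^2 = 9216 ≡ 216 (mod 450)
96^4 ≡ 216^2 = 46656 ≡ 306 (mod 450)
96^8 ≡ 306^2 = 93636 ≡ 36 (mod 450)
96^12 = 96^8 × 96^4 ≡ 36 × 306 (mod 450).
36 × 306 = 11016 ≡ 216 (mod 450).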